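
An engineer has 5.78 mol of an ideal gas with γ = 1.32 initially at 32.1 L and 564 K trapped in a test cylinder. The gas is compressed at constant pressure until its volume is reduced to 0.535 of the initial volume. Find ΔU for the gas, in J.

P₁ = nRT₁/V₁ = 5.78×8.314×564/32.1 = 844 kPa.
Isobaric: P stays 844 kPa; V/T = const ⇒ T₂ = 302 K, V₂ = 17.2 L.
For an ideal gas ΔU = nCvΔT with Cv = R/(γ−1) = 26.0 J/(mol·K).
ΔU = 5.78×26.0×(302−564) = -39400 J.

-39400 J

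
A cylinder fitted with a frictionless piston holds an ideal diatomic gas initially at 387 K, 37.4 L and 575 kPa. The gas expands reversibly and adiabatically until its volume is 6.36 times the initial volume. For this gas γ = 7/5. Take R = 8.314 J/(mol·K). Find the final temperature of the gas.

Adiabatic: TV^(γ−1) = const ⇒ T₂ = 387×(0.157)^0.400 = 185 K; PV^γ = const ⇒ P₂ = 43.1 kPa.

185 K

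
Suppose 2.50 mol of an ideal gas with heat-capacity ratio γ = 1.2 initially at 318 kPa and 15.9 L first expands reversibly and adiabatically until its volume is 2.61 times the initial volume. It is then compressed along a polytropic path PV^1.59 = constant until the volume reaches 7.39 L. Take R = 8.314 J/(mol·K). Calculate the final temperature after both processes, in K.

556 K

T₁ = P₁V₁/(nR) = 318×15.9/(2.50×8.314) = 243 K.
Step 1 — Adiabatic: TV^(γ−1) = const ⇒ T₂ = 243×(0.383)^0.200 = 201 K; PV^γ = const ⇒ P₂ = 101 kPa.
ΔU = nCvΔT = 2.50×41.6×(201−243) = -4410 J.
Q = 0 for an adiabatic process, so W = −ΔU = 4410 J.
State after step 1: P = 101 kPa, V = 41.5 L, T = 201 K.
Step 2 — Polytropic n=1.59: T₂ = T₁(V₁/V₂)^(n−1) = 201×(5.62)^0.59 = 556 K; P₂ = P₁(V₁/V₂)^n = 1560 kPa.
W = (P₁V₁−P₂V₂)/(n−1) = (101×41.5−1560×7.39)/0.59 = -12500 J.
ΔU = nCvΔT = 2.50×41.6×(556−201) = 36900 J.
Q = ΔU + W = 24400 J.
Net over both steps: W = -8090 J, Q = 24400 J, ΔU = 32500 J.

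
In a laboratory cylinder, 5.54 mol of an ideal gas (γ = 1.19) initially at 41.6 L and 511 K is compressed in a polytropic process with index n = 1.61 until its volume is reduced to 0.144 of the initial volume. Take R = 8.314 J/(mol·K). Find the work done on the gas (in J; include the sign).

87300 J

P₁ = nRT₁/V₁ = 5.54×8.314×511/41.6 = 566 kPa.
Polytropic n=1.61: T₂ = T₁(V₁/V₂)^(n−1) = 511×(6.94)^0.61 = 1670 K; P₂ = P₁(V₁/V₂)^n = 12800 kPa.
W = (P₁V₁−P₂V₂)/(n−1) = (566×41.6−12800×5.99)/0.61 = -87300 J.
Work done on the gas = −W_by = 87300 J.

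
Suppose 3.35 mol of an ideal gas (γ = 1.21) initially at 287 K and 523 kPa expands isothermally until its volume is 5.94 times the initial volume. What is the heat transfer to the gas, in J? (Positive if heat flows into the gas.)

14200 J

V₁ = nRT₁/P₁ = 3.35×8.314×287/523 = 15.3 L.
Isothermal: T stays 287 K; PV = const ⇒ V₂ = 90.8 L, P₂ = 88.0 kPa.
ΔU = 0 (ideal gas, T constant).
W = nRT ln(V₂/V₁) = 3.35×8.314×287×ln(5.94) = 14200 J.
Q = ΔU + W = 14200 J.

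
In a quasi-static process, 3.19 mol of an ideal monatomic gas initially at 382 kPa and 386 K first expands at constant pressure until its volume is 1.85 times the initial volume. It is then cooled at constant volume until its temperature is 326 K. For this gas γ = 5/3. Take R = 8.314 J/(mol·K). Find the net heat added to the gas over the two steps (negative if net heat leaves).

6310 J

V₁ = nRT₁/P₁ = 3.19×8.314×386/382 = 26.8 L.
Step 1 — Isobaric: P stays 382 kPa; V/T = const ⇒ T₂ = 714 K, V₂ = 49.6 L.
W = PΔV = 382×(49.6−26.8) kPa·L = 8700 J.
ΔU = nCvΔT = 3.19×12.5×(714−386) = 13100 J.
Q = ΔU + W = nCpΔT = 21800 J.
State after step 1: P = 382 kPa, V = 49.6 L, T = 714 K.
Step 2 — Isochoric: V stays 49.6 L; P/T = const ⇒ T₂ = 326 K, P₂ = 174 kPa.
W = 0 (no volume change).
ΔU = nCvΔT = 3.19×12.5×(326−714) = -15400 J.
Q = ΔU = -15400 J.
Net over both steps: W = 8700 J, Q = 6310 J, ΔU = -2390 J.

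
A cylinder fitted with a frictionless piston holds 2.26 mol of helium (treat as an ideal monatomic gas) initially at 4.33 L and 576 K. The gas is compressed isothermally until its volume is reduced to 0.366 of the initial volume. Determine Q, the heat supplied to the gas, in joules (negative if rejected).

P₁ = nRT₁/V₁ = 2.26×8.314×576/4.33 = 2500 kPa.
Isothermal: T stays 576 K; PV = const ⇒ V₂ = 1.58 L, P₂ = 6830 kPa.
ΔU = 0 (ideal gas, T constant).
W = nRT ln(V₂/V₁) = 2.26×8.314×576×ln(0.366) = -10900 J.
Q = ΔU + W = -10900 J.

-10900 J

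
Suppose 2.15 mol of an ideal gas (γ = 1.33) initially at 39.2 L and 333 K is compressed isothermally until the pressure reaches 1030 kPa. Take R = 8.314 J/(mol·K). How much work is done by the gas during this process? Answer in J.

-11400 J

P₁ = nRT₁/V₁ = 2.15×8.314×333/39.2 = 152 kPa.
Isothermal: T stays 333 K; PV = const ⇒ V₂ = 5.78 L, P₂ = 1030 kPa.
W = nRT ln(V₂/V₁) = 2.15×8.314×333×ln(0.147) = -11400 J.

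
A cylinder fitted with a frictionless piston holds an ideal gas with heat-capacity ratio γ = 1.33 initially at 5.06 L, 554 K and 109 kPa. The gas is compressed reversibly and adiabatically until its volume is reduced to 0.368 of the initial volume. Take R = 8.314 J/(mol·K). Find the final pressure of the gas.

Adiabatic: TV^(γ−1) = const ⇒ T₂ = 554×(2.72)^0.330 = 771 K; PV^γ = const ⇒ P₂ = 412 kPa.

412 kPa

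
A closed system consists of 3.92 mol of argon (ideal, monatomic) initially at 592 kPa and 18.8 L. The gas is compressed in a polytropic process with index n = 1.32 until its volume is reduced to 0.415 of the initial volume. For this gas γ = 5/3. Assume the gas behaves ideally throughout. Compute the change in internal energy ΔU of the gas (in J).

T₁ = P₁V₁/(nR) = 592×18.8/(3.92×8.314) = 341 K.
Polytropic n=1.32: T₂ = T₁(V₁/V₂)^(n−1) = 341×(2.41)^0.32 = 452 K; P₂ = P₁(V₁/V₂)^n = 1890 kPa.
For an ideal gas ΔU = nCvΔT with Cv = (3/2)R = 12.5 J/(mol·K).
ΔU = 3.92×12.5×(452−341) = 5430 J.

5430 J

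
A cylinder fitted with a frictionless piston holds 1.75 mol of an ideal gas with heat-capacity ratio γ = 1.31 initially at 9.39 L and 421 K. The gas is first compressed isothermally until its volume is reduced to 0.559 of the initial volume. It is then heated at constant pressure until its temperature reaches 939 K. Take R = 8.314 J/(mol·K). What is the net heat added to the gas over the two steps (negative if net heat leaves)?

P₁ = nRT₁/V₁ = 1.75×8.314×421/9.39 = 652 kPa.
Step 1 — Isothermal: T stays 421 K; PV = const ⇒ V₂ = 5.25 L, P₂ = 1170 kPa.
ΔU = 0 (ideal gas, T constant).
W = nRT ln(V₂/V₁) = 1.75×8.314×421×ln(0.559) = -3560 J.
Q = ΔU + W = -3560 J.
State after step 1: P = 1170 kPa, V = 5.25 L, T = 421 K.
Step 2 — Isobaric: P stays 1170 kPa; V/T = const ⇒ T₂ = 939 K, V₂ = 11.7 L.
W = PΔV = 1170×(11.7−5.25) kPa·L = 7540 J.
ΔU = nCvΔT = 1.75×26.8×(939−421) = 24300 J.
Q = ΔU + W = nCpΔT = 31800 J.
Net over both steps: W = 3970 J, Q = 28300 J, ΔU = 24300 J.

28300 J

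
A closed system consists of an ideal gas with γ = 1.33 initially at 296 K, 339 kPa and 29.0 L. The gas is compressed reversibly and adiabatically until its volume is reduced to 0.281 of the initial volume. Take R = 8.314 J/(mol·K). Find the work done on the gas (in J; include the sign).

n = P₁V₁/(RT₁) = 339×29.0/(8.314×296) = 3.99 mol.
Adiabatic: TV^(γ−1) = const ⇒ T₂ = 296×(3.56)^0.330 = 450 K; PV^γ = const ⇒ P₂ = 1830 kPa.
ΔU = nCvΔT = 3.99×25.2×(450−296) = 15500 J.
Q = 0 for an adiabatic process, so W = −ΔU = -15500 J.
Work done on the gas = −W_by = 15500 J.

15500 J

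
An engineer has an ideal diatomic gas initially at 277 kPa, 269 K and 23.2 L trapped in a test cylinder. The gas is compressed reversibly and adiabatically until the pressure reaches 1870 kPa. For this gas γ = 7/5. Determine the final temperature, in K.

Adiabatic: T₂/T₁ = (P₂/P₁)^((γ−1)/γ) ⇒ T₂ = 269×(6.75)^0.286 = 464 K; V₂ = 5.93 L.

464 K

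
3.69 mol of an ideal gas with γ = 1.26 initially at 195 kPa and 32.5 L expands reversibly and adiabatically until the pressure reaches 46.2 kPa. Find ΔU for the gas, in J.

-6270 J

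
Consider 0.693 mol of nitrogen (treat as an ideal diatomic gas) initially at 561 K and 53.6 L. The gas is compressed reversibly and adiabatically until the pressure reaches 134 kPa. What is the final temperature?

P₁ = nRT₁/V₁ = 0.693×8.314×561/53.6 = 60.3 kPa.
Adiabatic: T₂/T₁ = (P₂/P₁)^((γ−1)/γ) ⇒ T₂ = 561×(2.22)^0.286 = 705 K; V₂ = 30.3 L.

705 K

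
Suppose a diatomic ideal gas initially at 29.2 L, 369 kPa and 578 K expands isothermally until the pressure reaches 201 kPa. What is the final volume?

Isothermal: T stays 578 K; PV = const ⇒ V₂ = 53.6 L, P₂ = 201 kPa.

53.6 L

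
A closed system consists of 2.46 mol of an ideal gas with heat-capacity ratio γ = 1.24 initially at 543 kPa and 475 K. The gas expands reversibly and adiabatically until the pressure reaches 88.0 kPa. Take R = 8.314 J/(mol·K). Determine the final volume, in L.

V₁ = nRT₁/P₁ = 2.46×8.314×475/543 = 17.9 L.
Adiabatic: T₂/T₁ = (P₂/P₁)^((γ−1)/γ) ⇒ T₂ = 475×(0.162)^0.194 = 334 K; V₂ = 77.6 L.

77.6 L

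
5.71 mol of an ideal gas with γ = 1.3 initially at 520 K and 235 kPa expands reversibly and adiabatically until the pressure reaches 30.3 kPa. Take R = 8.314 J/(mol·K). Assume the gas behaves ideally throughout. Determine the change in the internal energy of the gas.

-31000 J

V₁ = nRT₁/P₁ = 5.71×8.314×520/235 = 105 L.
Adiabatic: T₂/T₁ = (P₂/P₁)^((γ−1)/γ) ⇒ T₂ = 520×(0.129)^0.231 = 324 K; V₂ = 508 L.
For an ideal gas ΔU = nCvΔT with Cv = R/(γ−1) = 27.7 J/(mol·K).
ΔU = 5.71×27.7×(324−520) = -31000 J.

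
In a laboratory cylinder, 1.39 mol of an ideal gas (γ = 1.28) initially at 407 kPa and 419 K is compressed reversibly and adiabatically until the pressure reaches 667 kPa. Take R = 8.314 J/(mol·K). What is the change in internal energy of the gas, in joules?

1970 J

V₁ = nRT₁/P₁ = 1.39×8.314×419/407 = 11.9 L.
Adiabatic: T₂/T₁ = (P₂/P₁)^((γ−1)/γ) ⇒ T₂ = 419×(1.64)^0.219 = 467 K; V₂ = 8.09 L.
For an ideal gas ΔU = nCvΔT with Cv = R/(γ−1) = 29.7 J/(mol·K).
ΔU = 1.39×29.7×(467−419) = 1970 J.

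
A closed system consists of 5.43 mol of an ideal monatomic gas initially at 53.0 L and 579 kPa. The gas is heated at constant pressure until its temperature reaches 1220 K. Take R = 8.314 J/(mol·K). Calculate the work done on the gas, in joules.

-24400 J

T₁ = P₁V₁/(nR) = 579×53.0/(5.43×8.314) = 680 K.
Isobaric: P stays 579 kPa; V/T = const ⇒ T₂ = 1220 K, V₂ = 95.1 L.
W = PΔV = 579×(95.1−53.0) kPa·L = 24400 J.
Work done on the gas = −W_by = -24400 J.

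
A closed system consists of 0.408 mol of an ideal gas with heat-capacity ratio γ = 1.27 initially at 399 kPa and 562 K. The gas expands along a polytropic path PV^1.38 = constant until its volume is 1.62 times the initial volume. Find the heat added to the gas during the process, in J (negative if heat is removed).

V₁ = nRT₁/P₁ = 0.408×8.314×562/399 = 4.78 L.
Polytropic n=1.38: T₂ = T₁(V₁/V₂)^(n−1) = 562×(0.617)^0.38 = 468 K; P₂ = P₁(V₁/V₂)^n = 205 kPa.
W = (P₁V₁−P₂V₂)/(n−1) = (399×4.78−205×7.74)/0.38 = 840 J.
ΔU = nCvΔT = 0.408×30.8×(468−562) = -1180 J.
Q = ΔU + W = -342 J.

-342 J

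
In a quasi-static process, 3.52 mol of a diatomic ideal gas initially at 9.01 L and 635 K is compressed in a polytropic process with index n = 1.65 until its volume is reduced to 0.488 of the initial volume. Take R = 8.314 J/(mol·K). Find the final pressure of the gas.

6740 kPa

P₁ = nRT₁/V₁ = 3.52×8.314×635/9.01 = 2060 kPa.
Polytropic n=1.65: T₂ = T₁(V₁/V₂)^(n−1) = 635×(2.05)^0.65 = 1010 K; P₂ = P₁(V₁/V₂)^n = 6740 kPa.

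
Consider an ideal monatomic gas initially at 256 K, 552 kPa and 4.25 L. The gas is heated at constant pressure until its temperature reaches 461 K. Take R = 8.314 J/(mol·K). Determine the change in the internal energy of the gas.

2820 J

n = P₁V₁/(RT₁) = 552×4.25/(8.314×256) = 1.10 mol.
Isobaric: P stays 552 kPa; V/T = const ⇒ T₂ = 461 K, V₂ = 7.65 L.
For an ideal gas ΔU = nCvΔT with Cv = (3/2)R = 12.5 J/(mol·K).
ΔU = 1.10×12.5×(461−256) = 2820 J.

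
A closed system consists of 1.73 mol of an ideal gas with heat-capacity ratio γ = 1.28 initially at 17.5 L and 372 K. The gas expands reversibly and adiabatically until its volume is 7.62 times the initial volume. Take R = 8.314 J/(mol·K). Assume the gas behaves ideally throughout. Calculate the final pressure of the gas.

P₁ = nRT₁/V₁ = 1.73×8.314×372/17.5 = 306 kPa.
Adiabatic: TV^(γ−1) = const ⇒ T₂ = 372×(0.131)^0.280 = 211 K; PV^γ = const ⇒ P₂ = 22.7 kPa.

22.7 kPa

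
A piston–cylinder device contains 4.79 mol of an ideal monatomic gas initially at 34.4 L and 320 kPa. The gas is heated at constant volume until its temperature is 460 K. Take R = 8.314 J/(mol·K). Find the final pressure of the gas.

T₁ = P₁V₁/(nR) = 320×34.4/(4.79×8.314) = 276 K.
Isochoric: V stays 34.4 L; P/T = const ⇒ T₂ = 460 K, P₂ = 533 kPa.

533 kPa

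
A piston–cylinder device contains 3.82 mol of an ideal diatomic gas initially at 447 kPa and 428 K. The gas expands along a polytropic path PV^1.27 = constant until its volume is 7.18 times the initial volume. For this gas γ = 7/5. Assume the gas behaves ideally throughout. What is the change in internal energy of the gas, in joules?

V₁ = nRT₁/P₁ = 3.82×8.314×428/447 = 30.4 L.
Polytropic n=1.27: T₂ = T₁(V₁/V₂)^(n−1) = 428×(0.139)^0.27 = 251 K; P₂ = P₁(V₁/V₂)^n = 36.6 kPa.
For an ideal gas ΔU = nCvΔT with Cv = (5/2)R = 20.8 J/(mol·K).
ΔU = 3.82×20.8×(251−428) = -14000 J.

-14000 J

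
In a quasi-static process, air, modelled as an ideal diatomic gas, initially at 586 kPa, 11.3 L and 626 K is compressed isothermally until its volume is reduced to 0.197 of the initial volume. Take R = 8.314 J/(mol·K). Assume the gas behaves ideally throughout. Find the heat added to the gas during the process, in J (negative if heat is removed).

-10800 J

n = P₁V₁/(RT₁) = 586×11.3/(8.314×626) = 1.27 mol.
Isothermal: T stays 626 K; PV = const ⇒ V₂ = 2.23 L, P₂ = 2970 kPa.
ΔU = 0 (ideal gas, T constant).
W = nRT ln(V₂/V₁) = 1.27×8.314×626×ln(0.197) = -10800 J.
Q = ΔU + W = -10800 J.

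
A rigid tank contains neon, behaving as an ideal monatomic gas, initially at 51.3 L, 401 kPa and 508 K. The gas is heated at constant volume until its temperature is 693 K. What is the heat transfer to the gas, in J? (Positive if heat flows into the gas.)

n = P₁V₁/(RT₁) = 401×51.3/(8.314×508) = 4.87 mol.
Isochoric: V stays 51.3 L; P/T = const ⇒ T₂ = 693 K, P₂ = 547 kPa.
W = 0 (no volume change).
ΔU = nCvΔT = 4.87×12.5×(693−508) = 11200 J.
Q = ΔU = 11200 J.

11200 J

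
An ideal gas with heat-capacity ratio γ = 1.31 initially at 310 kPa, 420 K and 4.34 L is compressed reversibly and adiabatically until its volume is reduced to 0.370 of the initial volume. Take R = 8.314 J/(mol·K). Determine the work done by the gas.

-1570 J

n = P₁V₁/(RT₁) = 310×4.34/(8.314×420) = 0.385 mol.
Adiabatic: TV^(γ−1) = const ⇒ T₂ = 420×(2.70)^0.310 = 572 K; PV^γ = const ⇒ P₂ = 1140 kPa.
ΔU = nCvΔT = 0.385×26.8×(572−420) = 1570 J.
Q = 0 for an adiabatic process, so W = −ΔU = -1570 J.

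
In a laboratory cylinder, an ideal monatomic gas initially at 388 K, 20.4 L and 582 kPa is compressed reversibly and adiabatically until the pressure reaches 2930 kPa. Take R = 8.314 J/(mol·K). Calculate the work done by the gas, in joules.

n = P₁V₁/(RT₁) = 582×20.4/(8.314×388) = 3.68 mol.
Adiabatic: T₂/T₁ = (P₂/P₁)^((γ−1)/γ) ⇒ T₂ = 388×(5.03)^0.400 = 741 K; V₂ = 7.74 L.
ΔU = nCvΔT = 3.68×12.5×(741−388) = 16200 J.
Q = 0 for an adiabatic process, so W = −ΔU = -16200 J.

-16200 J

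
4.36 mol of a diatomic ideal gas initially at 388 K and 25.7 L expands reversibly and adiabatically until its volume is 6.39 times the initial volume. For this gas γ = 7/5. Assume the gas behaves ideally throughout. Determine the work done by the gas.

P₁ = nRT₁/V₁ = 4.36×8.314×388/25.7 = 547 kPa.
Adiabatic: TV^(γ−1) = const ⇒ T₂ = 388×(0.156)^0.400 = 185 K; PV^γ = const ⇒ P₂ = 40.8 kPa.
ΔU = nCvΔT = 4.36×20.8×(185−388) = -18400 J.
Q = 0 for an adiabatic process, so W = −ΔU = 18400 J.

18400 J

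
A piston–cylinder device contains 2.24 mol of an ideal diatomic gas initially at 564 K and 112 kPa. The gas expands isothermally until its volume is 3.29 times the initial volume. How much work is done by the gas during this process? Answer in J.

12500 J

V₁ = nRT₁/P₁ = 2.24×8.314×564/112 = 93.8 L.
Isothermal: T stays 564 K; PV = const ⇒ V₂ = 309 L, P₂ = 34.0 kPa.
W = nRT ln(V₂/V₁) = 2.24×8.314×564×ln(3.29) = 12500 J.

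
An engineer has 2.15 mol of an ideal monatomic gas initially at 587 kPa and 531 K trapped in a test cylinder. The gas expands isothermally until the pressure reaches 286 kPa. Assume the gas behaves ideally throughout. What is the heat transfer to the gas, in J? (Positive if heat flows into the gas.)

V₁ = nRT₁/P₁ = 2.15×8.314×531/587 = 16.2 L.
Isothermal: T stays 531 K; PV = const ⇒ V₂ = 33.2 L, P₂ = 286 kPa.
ΔU = 0 (ideal gas, T constant).
W = nRT ln(V₂/V₁) = 2.15×8.314×531×ln(2.05) = 6820 J.
Q = ΔU + W = 6820 J.

6820 J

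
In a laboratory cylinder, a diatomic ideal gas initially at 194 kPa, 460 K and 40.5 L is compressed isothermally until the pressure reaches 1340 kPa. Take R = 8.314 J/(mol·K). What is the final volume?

5.86 L

Isothermal: T stays 460 K; PV = const ⇒ V₂ = 5.86 L, P₂ = 1340 kPa.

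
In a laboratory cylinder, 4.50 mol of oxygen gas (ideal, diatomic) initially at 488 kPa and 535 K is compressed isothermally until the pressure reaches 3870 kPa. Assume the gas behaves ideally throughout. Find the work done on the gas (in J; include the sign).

41400 J

V₁ = nRT₁/P₁ = 4.50×8.314×535/488 = 41.0 L.
Isothermal: T stays 535 K; PV = const ⇒ V₂ = 5.17 L, P₂ = 3870 kPa.
W = nRT ln(V₂/V₁) = 4.50×8.314×535×ln(0.126) = -41400 J.
Work done on the gas = −W_by = 41400 J.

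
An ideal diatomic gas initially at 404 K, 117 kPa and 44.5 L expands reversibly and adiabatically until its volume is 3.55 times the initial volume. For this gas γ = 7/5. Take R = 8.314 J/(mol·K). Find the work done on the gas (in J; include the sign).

n = P₁V₁/(RT₁) = 117×44.5/(8.314×404) = 1.55 mol.
Adiabatic: TV^(γ−1) = const ⇒ T₂ = 404×(0.282)^0.400 = 243 K; PV^γ = const ⇒ P₂ = 19.9 kPa.
ΔU = nCvΔT = 1.55×20.8×(243−404) = -5170 J.
Q = 0 for an adiabatic process, so W = −ΔU = 5170 J.
Work done on the gas = −W_by = -5170 J.

-5170 J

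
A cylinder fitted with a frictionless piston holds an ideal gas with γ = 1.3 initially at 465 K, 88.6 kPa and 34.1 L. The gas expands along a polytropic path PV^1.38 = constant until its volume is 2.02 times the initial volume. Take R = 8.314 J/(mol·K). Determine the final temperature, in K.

Polytropic n=1.38: T₂ = T₁(V₁/V₂)^(n−1) = 465×(0.495)^0.38 = 356 K; P₂ = P₁(V₁/V₂)^n = 33.6 kPa.

356 K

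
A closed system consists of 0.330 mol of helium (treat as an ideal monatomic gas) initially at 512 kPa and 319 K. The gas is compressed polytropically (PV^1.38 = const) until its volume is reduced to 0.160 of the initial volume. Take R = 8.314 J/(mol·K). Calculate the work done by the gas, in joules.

V₁ = nRT₁/P₁ = 0.330×8.314×319/512 = 1.71 L.
Polytropic n=1.38: T₂ = T₁(V₁/V₂)^(n−1) = 319×(6.25)^0.38 = 640 K; P₂ = P₁(V₁/V₂)^n = 6420 kPa.
W = (P₁V₁−P₂V₂)/(n−1) = (512×1.71−6420×0.274)/0.38 = -2320 J.

-2320 J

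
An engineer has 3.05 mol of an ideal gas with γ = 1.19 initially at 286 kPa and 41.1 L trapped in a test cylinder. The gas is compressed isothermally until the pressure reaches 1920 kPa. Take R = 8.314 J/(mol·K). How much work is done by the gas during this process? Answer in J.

T₁ = P₁V₁/(nR) = 286×41.1/(3.05×8.314) = 464 K.
Isothermal: T stays 464 K; PV = const ⇒ V₂ = 6.12 L, P₂ = 1920 kPa.
W = nRT ln(V₂/V₁) = 3.05×8.314×464×ln(0.149) = -22400 J.

-22400 J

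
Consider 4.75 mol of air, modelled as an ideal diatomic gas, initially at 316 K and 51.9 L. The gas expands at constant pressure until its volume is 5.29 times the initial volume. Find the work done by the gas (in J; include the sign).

P₁ = nRT₁/V₁ = 4.75×8.314×316/51.9 = 240 kPa.
Isobaric: P stays 240 kPa; V/T = const ⇒ T₂ = 1670 K, V₂ = 275 L.
W = PΔV = 240×(275−51.9) kPa·L = 53500 J.

53500 J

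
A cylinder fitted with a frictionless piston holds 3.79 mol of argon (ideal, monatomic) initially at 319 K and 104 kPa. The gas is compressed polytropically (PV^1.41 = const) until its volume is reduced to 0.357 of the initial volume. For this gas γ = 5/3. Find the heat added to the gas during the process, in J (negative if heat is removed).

-4960 J

V₁ = nRT₁/P₁ = 3.79×8.314×319/104 = 96.7 L.
Polytropic n=1.41: T₂ = T₁(V₁/V₂)^(n−1) = 319×(2.80)^0.41 = 487 K; P₂ = P₁(V₁/V₂)^n = 444 kPa.
W = (P₁V₁−P₂V₂)/(n−1) = (104×96.7−444×34.5)/0.41 = -12900 J.
ΔU = nCvΔT = 3.79×12.5×(487−319) = 7920 J.
Q = ΔU + W = -4960 J.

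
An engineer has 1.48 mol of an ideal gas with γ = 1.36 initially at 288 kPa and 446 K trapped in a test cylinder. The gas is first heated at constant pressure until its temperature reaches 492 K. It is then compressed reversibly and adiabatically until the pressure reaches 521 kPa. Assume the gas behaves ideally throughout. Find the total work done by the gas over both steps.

-2290 J

V₁ = nRT₁/P₁ = 1.48×8.314×446/288 = 19.1 L.
Step 1 — Isobaric: P stays 288 kPa; V/T = const ⇒ T₂ = 492 K, V₂ = 21.0 L.
W = PΔV = 288×(21.0−19.1) kPa·L = 566 J.
ΔU = nCvΔT = 1.48×23.1×(492−446) = 1570 J.
Q = ΔU + W = nCpΔT = 2140 J.
State after step 1: P = 288 kPa, V = 21.0 L, T = 492 K.
Step 2 — Adiabatic: T₂/T₁ = (P₂/P₁)^((γ−1)/γ) ⇒ T₂ = 492×(1.81)^0.265 = 576 K; V₂ = 13.6 L.
ΔU = nCvΔT = 1.48×23.1×(576−492) = 2860 J.
Q = 0 for an adiabatic process, so W = −ΔU = -2860 J.
Net over both steps: W = -2290 J, Q = 2140 J, ΔU = 4430 J.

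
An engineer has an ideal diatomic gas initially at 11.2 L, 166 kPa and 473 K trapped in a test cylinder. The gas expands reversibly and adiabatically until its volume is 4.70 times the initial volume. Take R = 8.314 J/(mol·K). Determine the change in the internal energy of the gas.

n = P₁V₁/(RT₁) = 166×11.2/(8.314×473) = 0.473 mol.
Adiabatic: TV^(γ−1) = const ⇒ T₂ = 473×(0.213)^0.400 = 255 K; PV^γ = const ⇒ P₂ = 19.0 kPa.
For an ideal gas ΔU = nCvΔT with Cv = (5/2)R = 20.8 J/(mol·K).
ΔU = 0.473×20.8×(255−473) = -2150 J.

-2150 J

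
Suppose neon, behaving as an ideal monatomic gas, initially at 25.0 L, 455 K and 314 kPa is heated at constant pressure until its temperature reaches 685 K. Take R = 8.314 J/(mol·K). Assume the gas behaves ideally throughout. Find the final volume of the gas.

37.6 L

Isobaric: P stays 314 kPa; V/T = const ⇒ T₂ = 685 K, V₂ = 37.6 L.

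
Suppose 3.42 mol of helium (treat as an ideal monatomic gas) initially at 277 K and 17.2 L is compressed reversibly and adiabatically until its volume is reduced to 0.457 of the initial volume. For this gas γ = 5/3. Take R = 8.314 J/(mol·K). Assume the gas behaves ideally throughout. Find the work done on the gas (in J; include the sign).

8100 J

P₁ = nRT₁/V₁ = 3.42×8.314×277/17.2 = 458 kPa.
Adiabatic: TV^(γ−1) = const ⇒ T₂ = 277×(2.19)^0.667 = 467 K; PV^γ = const ⇒ P₂ = 1690 kPa.
ΔU = nCvΔT = 3.42×12.5×(467−277) = 8100 J.
Q = 0 for an adiabatic process, so W = −ΔU = -8100 J.
Work done on the gas = −W_by = 8100 J.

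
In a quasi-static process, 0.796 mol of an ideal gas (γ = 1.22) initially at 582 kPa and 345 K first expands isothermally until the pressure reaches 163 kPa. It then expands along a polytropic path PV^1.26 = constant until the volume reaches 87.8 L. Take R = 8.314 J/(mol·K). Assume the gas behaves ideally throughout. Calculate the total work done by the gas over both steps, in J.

6240 J

V₁ = nRT₁/P₁ = 0.796×8.314×345/582 = 3.92 L.
Step 1 — Isothermal: T stays 345 K; PV = const ⇒ V₂ = 14.0 L, P₂ = 163 kPa.
ΔU = 0 (ideal gas, T constant).
W = nRT ln(V₂/V₁) = 0.796×8.314×345×ln(3.57) = 2910 J.
Q = ΔU + W = 2910 J.
State after step 1: P = 163 kPa, V = 14.0 L, T = 345 K.
Step 2 — Polytropic n=1.26: T₂ = T₁(V₁/V₂)^(n−1) = 345×(0.160)^0.26 = 214 K; P₂ = P₁(V₁/V₂)^n = 16.1 kPa.
W = (P₁V₁−P₂V₂)/(n−1) = (163×14.0−16.1×87.8)/0.26 = 3330 J.
ΔU = nCvΔT = 0.796×37.8×(214−345) = -3940 J.
Q = ΔU + W = -606 J.
Net over both steps: W = 6240 J, Q = 2300 J, ΔU = -3940 J.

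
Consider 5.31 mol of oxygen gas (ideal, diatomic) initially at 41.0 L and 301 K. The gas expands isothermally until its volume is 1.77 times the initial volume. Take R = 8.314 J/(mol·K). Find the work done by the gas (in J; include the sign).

7590 J

P₁ = nRT₁/V₁ = 5.31×8.314×301/41.0 = 324 kPa.
Isothermal: T stays 301 K; PV = const ⇒ V₂ = 72.6 L, P₂ = 183 kPa.
W = nRT ln(V₂/V₁) = 5.31×8.314×301×ln(1.77) = 7590 J.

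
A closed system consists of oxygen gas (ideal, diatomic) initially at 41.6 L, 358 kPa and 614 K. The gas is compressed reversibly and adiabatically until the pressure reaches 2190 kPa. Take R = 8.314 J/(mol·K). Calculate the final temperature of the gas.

1030 K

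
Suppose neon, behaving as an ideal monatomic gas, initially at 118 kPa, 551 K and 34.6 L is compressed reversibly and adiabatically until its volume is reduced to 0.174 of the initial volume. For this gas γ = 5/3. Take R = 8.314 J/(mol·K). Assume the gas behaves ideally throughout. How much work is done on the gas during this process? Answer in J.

n = P₁V₁/(RT₁) = 118×34.6/(8.314×551) = 0.891 mol.
Adiabatic: TV^(γ−1) = const ⇒ T₂ = 551×(5.75)^0.667 = 1770 K; PV^γ = const ⇒ P₂ = 2180 kPa.
ΔU = nCvΔT = 0.891×12.5×(1770−551) = 13500 J.
Q = 0 for an adiabatic process, so W = −ΔU = -13500 J.
Work done on the gas = −W_by = 13500 J.

13500 J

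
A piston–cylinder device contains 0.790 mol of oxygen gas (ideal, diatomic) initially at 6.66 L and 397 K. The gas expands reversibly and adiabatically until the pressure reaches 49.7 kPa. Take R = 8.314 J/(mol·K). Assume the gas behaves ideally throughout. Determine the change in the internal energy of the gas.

P₁ = nRT₁/V₁ = 0.790×8.314×397/6.66 = 392 kPa.
Adiabatic: T₂/T₁ = (P₂/P₁)^((γ−1)/γ) ⇒ T₂ = 397×(0.127)^0.286 = 220 K; V₂ = 29.1 L.
For an ideal gas ΔU = nCvΔT with Cv = (5/2)R = 20.8 J/(mol·K).
ΔU = 0.790×20.8×(220−397) = -2900 J.

-2900 J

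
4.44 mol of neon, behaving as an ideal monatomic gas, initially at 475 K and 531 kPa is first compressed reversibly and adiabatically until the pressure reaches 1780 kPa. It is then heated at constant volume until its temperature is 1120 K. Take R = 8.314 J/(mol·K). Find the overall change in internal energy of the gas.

35700 J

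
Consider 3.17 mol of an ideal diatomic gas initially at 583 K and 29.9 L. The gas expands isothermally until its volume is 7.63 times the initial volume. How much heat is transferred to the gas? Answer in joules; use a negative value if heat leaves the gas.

31200 J

P₁ = nRT₁/V₁ = 3.17×8.314×583/29.9 = 514 kPa.
Isothermal: T stays 583 K; PV = const ⇒ V₂ = 228 L, P₂ = 67.4 kPa.
ΔU = 0 (ideal gas, T constant).
W = nRT ln(V₂/V₁) = 3.17×8.314×583×ln(7.63) = 31200 J.
Q = ΔU + W = 31200 J.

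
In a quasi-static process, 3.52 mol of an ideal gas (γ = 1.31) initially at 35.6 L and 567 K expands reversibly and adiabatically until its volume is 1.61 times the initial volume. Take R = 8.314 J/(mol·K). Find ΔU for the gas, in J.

P₁ = nRT₁/V₁ = 3.52×8.314×567/35.6 = 466 kPa.
Adiabatic: TV^(γ−1) = const ⇒ T₂ = 567×(0.621)^0.310 = 489 K; PV^γ = const ⇒ P₂ = 250 kPa.
For an ideal gas ΔU = nCvΔT with Cv = R/(γ−1) = 26.8 J/(mol·K).
ΔU = 3.52×26.8×(489−567) = -7350 J.

-7350 J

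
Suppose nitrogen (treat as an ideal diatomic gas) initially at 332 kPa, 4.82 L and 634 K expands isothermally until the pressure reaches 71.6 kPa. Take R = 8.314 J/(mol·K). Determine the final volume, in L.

22.3 L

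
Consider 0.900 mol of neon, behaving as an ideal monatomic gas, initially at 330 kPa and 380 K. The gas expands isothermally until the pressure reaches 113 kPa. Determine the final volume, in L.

25.2 L

V₁ = nRT₁/P₁ = 0.900×8.314×380/330 = 8.62 L.
Isothermal: T stays 380 K; PV = const ⇒ V₂ = 25.2 L, P₂ = 113 kPa.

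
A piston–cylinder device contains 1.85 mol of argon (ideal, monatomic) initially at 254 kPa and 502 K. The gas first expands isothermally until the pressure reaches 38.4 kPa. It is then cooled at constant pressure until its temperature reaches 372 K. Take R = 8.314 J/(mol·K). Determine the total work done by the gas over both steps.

V₁ = nRT₁/P₁ = 1.85×8.314×502/254 = 30.4 L.
Step 1 — Isothermal: T stays 502 K; PV = const ⇒ V₂ = 201 L, P₂ = 38.4 kPa.
ΔU = 0 (ideal gas, T constant).
W = nRT ln(V₂/V₁) = 1.85×8.314×502×ln(6.61) = 14600 J.
Q = ΔU + W = 14600 J.
State after step 1: P = 38.4 kPa, V = 201 L, T = 502 K.
Step 2 — Isobaric: P stays 38.4 kPa; V/T = const ⇒ T₂ = 372 K, V₂ = 149 L.
W = PΔV = 38.4×(149−201) kPa·L = -2000 J.
ΔU = nCvΔT = 1.85×12.5×(372−502) = -3000 J.
Q = ΔU + W = nCpΔT = -5000 J.
Net over both steps: W = 12600 J, Q = 9590 J, ΔU = -3000 J.

12600 J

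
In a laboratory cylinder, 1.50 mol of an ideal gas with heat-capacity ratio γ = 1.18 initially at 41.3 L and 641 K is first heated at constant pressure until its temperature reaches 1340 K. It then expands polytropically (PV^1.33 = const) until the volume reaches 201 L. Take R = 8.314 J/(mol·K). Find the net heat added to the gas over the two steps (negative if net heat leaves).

46900 J

P₁ = nRT₁/V₁ = 1.50×8.314×641/41.3 = 194 kPa.
Step 1 — Isobaric: P stays 194 kPa; V/T = const ⇒ T₂ = 1340 K, V₂ = 86.3 L.
W = PΔV = 194×(86.3−41.3) kPa·L = 8720 J.
ΔU = nCvΔT = 1.50×46.2×(1340−641) = 48400 J.
Q = ΔU + W = nCpΔT = 57100 J.
State after step 1: P = 194 kPa, V = 86.3 L, T = 1340 K.
Step 2 — Polytropic n=1.33: T₂ = T₁(V₁/V₂)^(n−1) = 1340×(0.430)^0.33 = 1010 K; P₂ = P₁(V₁/V₂)^n = 62.9 kPa.
W = (P₁V₁−P₂V₂)/(n−1) = (194×86.3−62.9×201)/0.33 = 12300 J.
ΔU = nCvΔT = 1.50×46.2×(1010−1340) = -22600 J.
Q = ΔU + W = -10300 J.
Net over both steps: W = 21000 J, Q = 46900 J, ΔU = 25800 J.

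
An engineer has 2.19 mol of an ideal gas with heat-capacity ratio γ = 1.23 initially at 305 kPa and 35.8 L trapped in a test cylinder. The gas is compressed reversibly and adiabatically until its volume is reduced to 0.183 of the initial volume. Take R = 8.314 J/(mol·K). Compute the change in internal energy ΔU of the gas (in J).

22700 J

T₁ = P₁V₁/(nR) = 305×35.8/(2.19×8.314) = 600 K.
Adiabatic: TV^(γ−1) = const ⇒ T₂ = 600×(5.46)^0.230 = 886 K; PV^γ = const ⇒ P₂ = 2460 kPa.
For an ideal gas ΔU = nCvΔT with Cv = R/(γ−1) = 36.1 J/(mol·K).
ΔU = 2.19×36.1×(886−600) = 22700 J.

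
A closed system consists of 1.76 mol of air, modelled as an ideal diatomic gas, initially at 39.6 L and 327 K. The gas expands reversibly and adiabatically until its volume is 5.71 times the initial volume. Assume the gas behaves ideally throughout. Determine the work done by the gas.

P₁ = nRT₁/V₁ = 1.76×8.314×327/39.6 = 121 kPa.
Adiabatic: TV^(γ−1) = const ⇒ T₂ = 327×(0.175)^0.400 = 163 K; PV^γ = const ⇒ P₂ = 10.5 kPa.
ΔU = nCvΔT = 1.76×20.8×(163−327) = -6000 J.
Q = 0 for an adiabatic process, so W = −ΔU = 6000 J.

6000 J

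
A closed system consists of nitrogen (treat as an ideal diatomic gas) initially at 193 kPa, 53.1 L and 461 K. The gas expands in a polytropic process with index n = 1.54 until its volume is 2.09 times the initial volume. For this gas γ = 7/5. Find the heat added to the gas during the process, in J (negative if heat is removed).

-2180 J

n = P₁V₁/(RT₁) = 193×53.1/(8.314×461) = 2.67 mol.
Polytropic n=1.54: T₂ = T₁(V₁/V₂)^(n−1) = 461×(0.478)^0.54 = 310 K; P₂ = P₁(V₁/V₂)^n = 62.0 kPa.
W = (P₁V₁−P₂V₂)/(n−1) = (193×53.1−62.0×111)/0.54 = 6230 J.
ΔU = nCvΔT = 2.67×20.8×(310−461) = -8410 J.
Q = ΔU + W = -2180 J.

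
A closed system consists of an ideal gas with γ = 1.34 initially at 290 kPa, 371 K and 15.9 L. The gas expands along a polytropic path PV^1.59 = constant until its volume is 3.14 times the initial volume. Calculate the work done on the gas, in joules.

n = P₁V₁/(RT₁) = 290×15.9/(8.314×371) = 1.49 mol.
Polytropic n=1.59: T₂ = T₁(V₁/V₂)^(n−1) = 371×(0.318)^0.59 = 189 K; P₂ = P₁(V₁/V₂)^n = 47.0 kPa.
W = (P₁V₁−P₂V₂)/(n−1) = (290×15.9−47.0×49.9)/0.59 = 3840 J.
Work done on the gas = −W_by = -3840 J.

-3840 J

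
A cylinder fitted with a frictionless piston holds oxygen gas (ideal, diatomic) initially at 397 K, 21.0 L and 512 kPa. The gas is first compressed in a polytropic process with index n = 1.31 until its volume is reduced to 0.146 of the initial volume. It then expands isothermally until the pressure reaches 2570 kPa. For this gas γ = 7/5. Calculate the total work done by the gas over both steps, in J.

n = P₁V₁/(RT₁) = 512×21.0/(8.314×397) = 3.26 mol.
Step 1 — Polytropic n=1.31: T₂ = T₁(V₁/V₂)^(n−1) = 397×(6.85)^0.31 = 721 K; P₂ = P₁(V₁/V₂)^n = 6370 kPa.
W = (P₁V₁−P₂V₂)/(n−1) = (512×21.0−6370×3.07)/0.31 = -28300 J.
ΔU = nCvΔT = 3.26×20.8×(721−397) = 21900 J.
Q = ΔU + W = -6370 J.
State after step 1: P = 6370 kPa, V = 3.07 L, T = 721 K.
Step 2 — Isothermal: T stays 721 K; PV = const ⇒ V₂ = 7.60 L, P₂ = 2570 kPa.
ΔU = 0 (ideal gas, T constant).
W = nRT ln(V₂/V₁) = 3.26×8.314×721×ln(2.48) = 17700 J.
Q = ΔU + W = 17700 J.
Net over both steps: W = -10600 J, Q = 11300 J, ΔU = 21900 J.

-10600 J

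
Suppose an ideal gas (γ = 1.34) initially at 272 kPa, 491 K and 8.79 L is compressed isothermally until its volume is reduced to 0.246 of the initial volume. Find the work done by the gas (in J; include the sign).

n = P₁V₁/(RT₁) = 272×8.79/(8.314×491) = 0.586 mol.
Isothermal: T stays 491 K; PV = const ⇒ V₂ = 2.16 L, P₂ = 1110 kPa.
W = nRT ln(V₂/V₁) = 0.586×8.314×491×ln(0.246) = -3350 J.

-3350 J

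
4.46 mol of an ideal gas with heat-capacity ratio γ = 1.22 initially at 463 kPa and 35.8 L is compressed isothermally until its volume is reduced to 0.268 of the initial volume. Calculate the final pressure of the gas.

1730 kPa

T₁ = P₁V₁/(nR) = 463×35.8/(4.46×8.314) = 447 K.
Isothermal: T stays 447 K; PV = const ⇒ V₂ = 9.59 L, P₂ = 1730 kPa.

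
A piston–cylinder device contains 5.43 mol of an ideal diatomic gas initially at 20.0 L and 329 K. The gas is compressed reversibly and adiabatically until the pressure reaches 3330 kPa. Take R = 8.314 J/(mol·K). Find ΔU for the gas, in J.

P₁ = nRT₁/V₁ = 5.43×8.314×329/20.0 = 743 kPa.
Adiabatic: T₂/T₁ = (P₂/P₁)^((γ−1)/γ) ⇒ T₂ = 329×(4.48)^0.286 = 505 K; V₂ = 6.85 L.
For an ideal gas ΔU = nCvΔT with Cv = (5/2)R = 20.8 J/(mol·K).
ΔU = 5.43×20.8×(505−329) = 19900 J.

19900 J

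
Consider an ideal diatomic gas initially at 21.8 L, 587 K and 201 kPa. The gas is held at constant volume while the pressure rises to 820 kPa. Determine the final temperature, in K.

Isochoric: V stays 21.8 L; P/T = const ⇒ T₂ = 2390 K, P₂ = 820 kPa.

2390 K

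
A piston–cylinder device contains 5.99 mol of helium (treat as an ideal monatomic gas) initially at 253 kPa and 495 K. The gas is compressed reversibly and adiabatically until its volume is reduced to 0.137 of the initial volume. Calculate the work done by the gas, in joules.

V₁ = nRT₁/P₁ = 5.99×8.314×495/253 = 97.4 L.
Adiabatic: TV^(γ−1) = const ⇒ T₂ = 495×(7.30)^0.667 = 1860 K; PV^γ = const ⇒ P₂ = 6950 kPa.
ΔU = nCvΔT = 5.99×12.5×(1860−495) = 102000 J.
Q = 0 for an adiabatic process, so W = −ΔU = -102000 J.

-102000 J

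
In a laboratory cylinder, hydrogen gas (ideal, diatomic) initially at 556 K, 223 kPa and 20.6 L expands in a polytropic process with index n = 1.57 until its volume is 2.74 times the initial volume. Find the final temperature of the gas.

313 K

Polytropic n=1.57: T₂ = T₁(V₁/V₂)^(n−1) = 556×(0.365)^0.57 = 313 K; P₂ = P₁(V₁/V₂)^n = 45.8 kPa.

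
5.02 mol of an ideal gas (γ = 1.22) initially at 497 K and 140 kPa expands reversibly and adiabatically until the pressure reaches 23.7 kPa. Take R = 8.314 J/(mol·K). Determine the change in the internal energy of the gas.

-25800 J

V₁ = nRT₁/P₁ = 5.02×8.314×497/140 = 148 L.
Adiabatic: T₂/T₁ = (P₂/P₁)^((γ−1)/γ) ⇒ T₂ = 497×(0.169)^0.180 = 361 K; V₂ = 635 L.
For an ideal gas ΔU = nCvΔT with Cv = R/(γ−1) = 37.8 J/(mol·K).
ΔU = 5.02×37.8×(361−497) = -25800 J.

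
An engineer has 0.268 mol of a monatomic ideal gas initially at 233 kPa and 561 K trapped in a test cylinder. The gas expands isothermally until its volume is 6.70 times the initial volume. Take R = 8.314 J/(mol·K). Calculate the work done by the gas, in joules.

2380 J

V₁ = nRT₁/P₁ = 0.268×8.314×561/233 = 5.36 L.
Isothermal: T stays 561 K; PV = const ⇒ V₂ = 35.9 L, P₂ = 34.8 kPa.
W = nRT ln(V₂/V₁) = 0.268×8.314×561×ln(6.70) = 2380 J.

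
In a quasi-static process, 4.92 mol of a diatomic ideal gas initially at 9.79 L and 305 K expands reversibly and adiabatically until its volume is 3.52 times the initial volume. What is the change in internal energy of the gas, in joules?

P₁ = nRT₁/V₁ = 4.92×8.314×305/9.79 = 1270 kPa.
Adiabatic: TV^(γ−1) = const ⇒ T₂ = 305×(0.284)^0.400 = 184 K; PV^γ = const ⇒ P₂ = 219 kPa.
For an ideal gas ΔU = nCvΔT with Cv = (5/2)R = 20.8 J/(mol·K).
ΔU = 4.92×20.8×(184−305) = -12300 J.

-12300 J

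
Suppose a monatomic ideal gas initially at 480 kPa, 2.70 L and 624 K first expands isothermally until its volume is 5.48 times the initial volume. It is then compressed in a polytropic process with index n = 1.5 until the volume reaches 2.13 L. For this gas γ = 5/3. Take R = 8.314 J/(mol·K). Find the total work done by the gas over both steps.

-2030 J

n = P₁V₁/(RT₁) = 480×2.70/(8.314×624) = 0.250 mol.
Step 1 — Isothermal: T stays 624 K; PV = const ⇒ V₂ = 14.8 L, P₂ = 87.6 kPa.
ΔU = 0 (ideal gas, T constant).
W = nRT ln(V₂/V₁) = 0.250×8.314×624×ln(5.48) = 2200 J.
Q = ΔU + W = 2200 J.
State after step 1: P = 87.6 kPa, V = 14.8 L, T = 624 K.
Step 2 — Polytropic n=1.5: T₂ = T₁(V₁/V₂)^(n−1) = 624×(6.95)^0.50 = 1640 K; P₂ = P₁(V₁/V₂)^n = 1600 kPa.
W = (P₁V₁−P₂V₂)/(n−1) = (87.6×14.8−1600×2.13)/0.50 = -4240 J.
ΔU = nCvΔT = 0.250×12.5×(1640−624) = 3180 J.
Q = ΔU + W = -1060 J.
Net over both steps: W = -2030 J, Q = 1140 J, ΔU = 3180 J.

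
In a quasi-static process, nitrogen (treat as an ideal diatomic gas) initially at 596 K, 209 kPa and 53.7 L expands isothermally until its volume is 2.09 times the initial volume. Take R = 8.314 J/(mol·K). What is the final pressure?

100 kPa

Isothermal: T stays 596 K; PV = const ⇒ V₂ = 112 L, P₂ = 100 kPa.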